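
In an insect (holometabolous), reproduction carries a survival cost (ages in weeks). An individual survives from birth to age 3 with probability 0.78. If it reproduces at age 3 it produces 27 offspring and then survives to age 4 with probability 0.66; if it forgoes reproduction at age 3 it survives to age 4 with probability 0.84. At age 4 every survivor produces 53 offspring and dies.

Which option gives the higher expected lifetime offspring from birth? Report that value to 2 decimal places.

48.34

breed at age 3: R₀ = 0.78 × (27 + 0.66 × 53) = 0.78 × 61.9800 = 48.3444
delay to age 4: R₀ = 0.78 × (0.84 × 53) = 0.78 × 44.5200 = 34.7256
Higher: breed at age 3 (48.3444).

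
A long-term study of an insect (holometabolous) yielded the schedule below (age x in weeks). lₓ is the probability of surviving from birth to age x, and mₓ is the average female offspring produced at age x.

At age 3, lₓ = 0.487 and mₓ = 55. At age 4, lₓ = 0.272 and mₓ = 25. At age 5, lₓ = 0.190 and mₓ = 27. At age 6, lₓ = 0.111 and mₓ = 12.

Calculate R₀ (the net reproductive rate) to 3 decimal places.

R₀ = Σ lₓ mₓ:
  age 3: 0.487 × 55 = 26.7850
  age 4: 0.272 × 25 = 6.8000
  age 5: 0.190 × 27 = 5.1300
  age 6: 0.111 × 12 = 1.3320
R₀ = 26.7850 + 6.8000 + 5.1300 + 1.3320 = 40.0470

40.047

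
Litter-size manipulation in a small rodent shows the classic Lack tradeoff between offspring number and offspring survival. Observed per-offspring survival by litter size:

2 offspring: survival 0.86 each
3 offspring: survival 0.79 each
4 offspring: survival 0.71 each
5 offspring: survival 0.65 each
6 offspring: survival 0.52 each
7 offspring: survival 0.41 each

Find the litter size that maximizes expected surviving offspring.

Expected surviving offspring = c × s(c):
  c=2: 2 × 0.86 = 1.720
  c=3: 3 × 0.79 = 2.370
  c=4: 4 × 0.71 = 2.840
  c=5: 5 × 0.65 = 3.250
  c=6: 6 × 0.52 = 3.120
  c=7: 7 × 0.41 = 2.870
Maximum at c = 5 (3.250 surviving offspring).

5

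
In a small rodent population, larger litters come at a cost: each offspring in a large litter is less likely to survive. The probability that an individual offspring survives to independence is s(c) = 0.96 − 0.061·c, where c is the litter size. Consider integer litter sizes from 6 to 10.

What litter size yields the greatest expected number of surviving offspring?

8

Expected surviving offspring = c × s(c):
  c=6: 6 × 0.594 = 3.564
  c=7: 7 × 0.533 = 3.731
  c=8: 8 × 0.472 = 3.776
  c=9: 9 × 0.411 = 3.699
  c=10: 10 × 0.350 = 3.500
Maximum at c = 8 (3.776 surviving offspring).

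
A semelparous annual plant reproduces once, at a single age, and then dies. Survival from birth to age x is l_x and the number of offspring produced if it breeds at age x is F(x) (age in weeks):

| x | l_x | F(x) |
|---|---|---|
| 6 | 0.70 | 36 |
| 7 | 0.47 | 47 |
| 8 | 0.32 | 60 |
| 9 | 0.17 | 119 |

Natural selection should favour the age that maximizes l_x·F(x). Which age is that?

6

Expected offspring if breeding at age x = l_x × F(x):
  age 6: 0.70 × 36 = 25.200
  age 7: 0.47 × 47 = 22.090
  age 8: 0.32 × 60 = 19.200
  age 9: 0.17 × 119 = 20.230
Maximum at age 6 (25.200).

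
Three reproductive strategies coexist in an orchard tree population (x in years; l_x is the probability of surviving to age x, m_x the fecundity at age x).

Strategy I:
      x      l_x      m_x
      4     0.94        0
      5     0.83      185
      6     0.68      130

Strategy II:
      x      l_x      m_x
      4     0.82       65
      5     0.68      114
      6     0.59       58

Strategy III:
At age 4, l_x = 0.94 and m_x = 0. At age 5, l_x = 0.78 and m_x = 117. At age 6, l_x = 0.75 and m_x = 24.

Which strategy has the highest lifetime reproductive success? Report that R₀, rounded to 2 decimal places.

241.95

Strategy I: R₀ = 0.94×0 + 0.83×185 + 0.68×130 = 241.9500
Strategy II: R₀ = 0.82×65 + 0.68×114 + 0.59×58 = 165.0400
Strategy III: R₀ = 0.94×0 + 0.78×117 + 0.75×24 = 109.2600
Highest R₀: strategy I with 241.9500.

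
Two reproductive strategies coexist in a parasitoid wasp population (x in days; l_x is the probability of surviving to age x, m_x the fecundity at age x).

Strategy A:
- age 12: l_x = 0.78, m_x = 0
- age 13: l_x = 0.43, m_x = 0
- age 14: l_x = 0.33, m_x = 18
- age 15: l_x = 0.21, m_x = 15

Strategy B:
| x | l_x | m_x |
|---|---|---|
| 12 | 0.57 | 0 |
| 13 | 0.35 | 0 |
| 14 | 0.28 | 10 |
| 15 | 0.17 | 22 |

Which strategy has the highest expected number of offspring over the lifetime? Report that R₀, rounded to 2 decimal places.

Strategy A: R₀ = 0.78×0 + 0.43×0 + 0.33×18 + 0.21×15 = 9.0900
Strategy B: R₀ = 0.57×0 + 0.35×0 + 0.28×10 + 0.17×22 = 6.5400
Highest R₀: strategy A with 9.0900.

9.09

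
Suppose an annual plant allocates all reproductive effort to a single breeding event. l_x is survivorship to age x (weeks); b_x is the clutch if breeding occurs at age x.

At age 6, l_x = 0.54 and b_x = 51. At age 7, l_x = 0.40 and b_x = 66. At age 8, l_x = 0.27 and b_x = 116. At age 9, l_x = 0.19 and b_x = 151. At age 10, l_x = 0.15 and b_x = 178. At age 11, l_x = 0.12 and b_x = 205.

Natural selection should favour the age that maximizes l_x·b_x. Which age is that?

8

Expected offspring if breeding at age x = l_x × b_x:
  age 6: 0.54 × 51 = 27.540
  age 7: 0.40 × 66 = 26.400
  age 8: 0.27 × 116 = 31.320
  age 9: 0.19 × 151 = 28.690
  age 10: 0.15 × 178 = 26.700
  age 11: 0.12 × 205 = 24.600
Maximum at age 8 (31.320).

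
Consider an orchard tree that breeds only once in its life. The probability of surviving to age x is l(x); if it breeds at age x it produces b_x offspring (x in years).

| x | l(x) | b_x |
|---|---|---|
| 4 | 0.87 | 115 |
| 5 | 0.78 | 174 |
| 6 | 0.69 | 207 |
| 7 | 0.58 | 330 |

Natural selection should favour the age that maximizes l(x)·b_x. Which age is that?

7

Expected offspring if breeding at age x = l(x) × b_x:
  age 4: 0.87 × 115 = 100.050
  age 5: 0.78 × 174 = 135.720
  age 6: 0.69 × 207 = 142.830
  age 7: 0.58 × 330 = 191.400
Maximum at age 7 (191.400).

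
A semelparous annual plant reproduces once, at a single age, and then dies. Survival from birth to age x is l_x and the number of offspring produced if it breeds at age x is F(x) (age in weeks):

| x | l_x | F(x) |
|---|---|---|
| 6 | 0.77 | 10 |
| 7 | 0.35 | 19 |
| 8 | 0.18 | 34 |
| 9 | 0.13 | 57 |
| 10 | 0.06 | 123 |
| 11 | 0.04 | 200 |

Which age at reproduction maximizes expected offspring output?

11

Expected offspring if breeding at age x = l_x × F(x):
  age 6: 0.77 × 10 = 7.700
  age 7: 0.35 × 19 = 6.650
  age 8: 0.18 × 34 = 6.120
  age 9: 0.13 × 57 = 7.410
  age 10: 0.06 × 123 = 7.380
  age 11: 0.04 × 200 = 8.000
Maximum at age 11 (8.000).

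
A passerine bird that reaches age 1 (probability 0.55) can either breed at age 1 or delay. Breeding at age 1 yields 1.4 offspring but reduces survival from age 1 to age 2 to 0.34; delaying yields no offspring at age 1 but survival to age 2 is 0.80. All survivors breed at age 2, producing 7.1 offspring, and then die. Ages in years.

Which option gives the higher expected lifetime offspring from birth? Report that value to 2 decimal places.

breed at age 1: R₀ = 0.55 × (1.4 + 0.34 × 7.1) = 0.55 × 3.8140 = 2.0977
delay to age 2: R₀ = 0.55 × (0.80 × 7.1) = 0.55 × 5.6800 = 3.1240
Higher: delay to age 2 (3.1240).

3.12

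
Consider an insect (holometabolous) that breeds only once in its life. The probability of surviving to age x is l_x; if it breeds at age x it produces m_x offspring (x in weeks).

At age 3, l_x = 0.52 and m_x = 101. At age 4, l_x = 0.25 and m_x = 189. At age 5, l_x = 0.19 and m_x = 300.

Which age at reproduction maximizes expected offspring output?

Expected offspring if breeding at age x = l_x × m_x:
  age 3: 0.52 × 101 = 52.520
  age 4: 0.25 × 189 = 47.250
  age 5: 0.19 × 300 = 57.000
Maximum at age 5 (57.000).

5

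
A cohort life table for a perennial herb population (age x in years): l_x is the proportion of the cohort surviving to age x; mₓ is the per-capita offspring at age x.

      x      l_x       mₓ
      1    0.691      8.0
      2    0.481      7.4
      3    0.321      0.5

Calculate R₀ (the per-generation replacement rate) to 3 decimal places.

9.248

R₀ = Σ l_x mₓ:
  age 1: 0.691 × 8.0 = 5.5280
  age 2: 0.481 × 7.4 = 3.5594
  age 3: 0.321 × 0.5 = 0.1605
R₀ = 5.5280 + 3.5594 + 0.1605 = 9.2479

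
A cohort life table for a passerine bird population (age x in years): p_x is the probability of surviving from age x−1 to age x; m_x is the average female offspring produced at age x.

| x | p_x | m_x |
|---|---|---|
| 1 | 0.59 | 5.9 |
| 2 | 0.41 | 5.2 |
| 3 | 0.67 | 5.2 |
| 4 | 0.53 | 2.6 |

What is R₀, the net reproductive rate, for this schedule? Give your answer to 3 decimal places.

Survivorship from birth: l_x = p_1·p_2·…·p_x.
  l_1 = 0.59000
  l_2 = 0.24190
  l_3 = 0.16207
  l_4 = 0.08590
R₀ = Σ l_x m_x:
  age 1: 0.59000 × 5.9 = 3.4810
  age 2: 0.24190 × 5.2 = 1.2579
  age 3: 0.16207 × 5.2 = 0.8428
  age 4: 0.08590 × 2.6 = 0.2233
R₀ = 3.4810 + 1.2579 + 0.8428 + 0.2233 = 5.8050

5.805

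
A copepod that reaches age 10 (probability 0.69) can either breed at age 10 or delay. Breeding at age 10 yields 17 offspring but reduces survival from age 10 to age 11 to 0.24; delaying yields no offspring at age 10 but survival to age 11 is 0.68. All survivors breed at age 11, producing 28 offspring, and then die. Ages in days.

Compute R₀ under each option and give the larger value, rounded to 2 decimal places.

16.37

breed at age 10: R₀ = 0.69 × (17 + 0.24 × 28) = 0.69 × 23.7200 = 16.3668
delay to age 11: R₀ = 0.69 × (0.68 × 28) = 0.69 × 19.0400 = 13.1376
Higher: breed at age 10 (16.3668).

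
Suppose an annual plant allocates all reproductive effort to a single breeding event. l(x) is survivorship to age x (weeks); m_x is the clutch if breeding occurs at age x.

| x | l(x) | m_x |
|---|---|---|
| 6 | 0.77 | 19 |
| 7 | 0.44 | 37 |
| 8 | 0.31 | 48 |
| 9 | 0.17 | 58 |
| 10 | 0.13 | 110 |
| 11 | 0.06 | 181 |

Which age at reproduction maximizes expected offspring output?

Expected offspring if breeding at age x = l(x) × m_x:
  age 6: 0.77 × 19 = 14.630
  age 7: 0.44 × 37 = 16.280
  age 8: 0.31 × 48 = 14.880
  age 9: 0.17 × 58 = 9.860
  age 10: 0.13 × 110 = 14.300
  age 11: 0.06 × 181 = 10.860
Maximum at age 7 (16.280).

7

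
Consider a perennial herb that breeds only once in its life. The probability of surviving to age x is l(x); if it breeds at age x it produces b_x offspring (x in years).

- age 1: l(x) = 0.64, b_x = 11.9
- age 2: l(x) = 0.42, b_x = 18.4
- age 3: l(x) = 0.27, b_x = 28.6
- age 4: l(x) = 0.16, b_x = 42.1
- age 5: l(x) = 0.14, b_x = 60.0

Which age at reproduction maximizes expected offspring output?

Expected offspring if breeding at age x = l(x) × b_x:
  age 1: 0.64 × 11.9 = 7.616
  age 2: 0.42 × 18.4 = 7.728
  age 3: 0.27 × 28.6 = 7.722
  age 4: 0.16 × 42.1 = 6.736
  age 5: 0.14 × 60.0 = 8.400
Maximum at age 5 (8.400).

5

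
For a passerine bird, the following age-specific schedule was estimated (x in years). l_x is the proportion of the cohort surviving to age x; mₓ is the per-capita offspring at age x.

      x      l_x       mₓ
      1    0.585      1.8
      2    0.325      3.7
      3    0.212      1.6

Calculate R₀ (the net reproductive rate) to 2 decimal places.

R₀ = Σ l_x mₓ:
  age 1: 0.585 × 1.8 = 1.0530
  age 2: 0.325 × 3.7 = 1.2025
  age 3: 0.212 × 1.6 = 0.3392
R₀ = 1.0530 + 1.2025 + 0.3392 = 2.5947

2.59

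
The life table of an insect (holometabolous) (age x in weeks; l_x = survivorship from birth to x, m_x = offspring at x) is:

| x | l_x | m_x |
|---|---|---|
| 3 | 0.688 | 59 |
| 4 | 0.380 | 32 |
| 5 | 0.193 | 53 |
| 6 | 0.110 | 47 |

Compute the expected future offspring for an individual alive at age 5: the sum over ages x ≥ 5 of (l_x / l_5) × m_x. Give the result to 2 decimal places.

l_5 = 0.193. Conditional survival from age 5 to x is l_x / l_5.
  x=5: (0.193/0.193) × 53 = 53.0000
  x=6: (0.110/0.193) × 47 = 26.7876
Sum = 53.0000 + 26.7876 = 79.7876

79.79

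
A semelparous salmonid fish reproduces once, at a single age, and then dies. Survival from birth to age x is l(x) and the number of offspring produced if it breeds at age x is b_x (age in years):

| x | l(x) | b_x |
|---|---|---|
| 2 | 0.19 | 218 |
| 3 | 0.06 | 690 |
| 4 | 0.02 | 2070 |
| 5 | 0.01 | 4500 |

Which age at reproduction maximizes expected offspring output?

5

Expected offspring if breeding at age x = l(x) × b_x:
  age 2: 0.19 × 218 = 41.420
  age 3: 0.06 × 690 = 41.400
  age 4: 0.02 × 2070 = 41.400
  age 5: 0.01 × 4500 = 45.000
Maximum at age 5 (45.000).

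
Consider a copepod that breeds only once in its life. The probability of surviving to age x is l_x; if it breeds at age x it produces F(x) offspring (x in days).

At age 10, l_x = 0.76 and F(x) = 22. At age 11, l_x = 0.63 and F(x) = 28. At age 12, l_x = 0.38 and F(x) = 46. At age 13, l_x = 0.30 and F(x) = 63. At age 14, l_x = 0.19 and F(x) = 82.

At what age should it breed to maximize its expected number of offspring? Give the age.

13

Expected offspring if breeding at age x = l_x × F(x):
  age 10: 0.76 × 22 = 16.720
  age 11: 0.63 × 28 = 17.640
  age 12: 0.38 × 46 = 17.480
  age 13: 0.30 × 63 = 18.900
  age 14: 0.19 × 82 = 15.580
Maximum at age 13 (18.900).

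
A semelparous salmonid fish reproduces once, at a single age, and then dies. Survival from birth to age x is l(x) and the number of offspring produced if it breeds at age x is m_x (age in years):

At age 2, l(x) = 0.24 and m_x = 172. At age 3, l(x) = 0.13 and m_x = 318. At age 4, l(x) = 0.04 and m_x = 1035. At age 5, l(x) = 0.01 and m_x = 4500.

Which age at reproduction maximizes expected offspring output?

5

Expected offspring if breeding at age x = l(x) × m_x:
  age 2: 0.24 × 172 = 41.280
  age 3: 0.13 × 318 = 41.340
  age 4: 0.04 × 1035 = 41.400
  age 5: 0.01 × 4500 = 45.000
Maximum at age 5 (45.000).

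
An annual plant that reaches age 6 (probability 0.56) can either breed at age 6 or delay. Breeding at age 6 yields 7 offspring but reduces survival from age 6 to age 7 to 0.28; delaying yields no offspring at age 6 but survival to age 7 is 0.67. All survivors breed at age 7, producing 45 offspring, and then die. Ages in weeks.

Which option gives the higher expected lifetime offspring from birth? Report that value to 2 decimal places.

16.88

breed at age 6: R₀ = 0.56 × (7 + 0.28 × 45) = 0.56 × 19.6000 = 10.9760
delay to age 7: R₀ = 0.56 × (0.67 × 45) = 0.56 × 30.1500 = 16.8840
Higher: delay to age 7 (16.8840).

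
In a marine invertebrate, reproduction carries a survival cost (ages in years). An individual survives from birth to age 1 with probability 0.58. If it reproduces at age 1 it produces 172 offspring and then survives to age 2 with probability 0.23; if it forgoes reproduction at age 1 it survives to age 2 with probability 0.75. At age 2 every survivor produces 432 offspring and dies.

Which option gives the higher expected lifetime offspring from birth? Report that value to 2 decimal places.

breed at age 1: R₀ = 0.58 × (172 + 0.23 × 432) = 0.58 × 271.3600 = 157.3888
delay to age 2: R₀ = 0.58 × (0.75 × 432) = 0.58 × 324.0000 = 187.9200
Higher: delay to age 2 (187.9200).

187.92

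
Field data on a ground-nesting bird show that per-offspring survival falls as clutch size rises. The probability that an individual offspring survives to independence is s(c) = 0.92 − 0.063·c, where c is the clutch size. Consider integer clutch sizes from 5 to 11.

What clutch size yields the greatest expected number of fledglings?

Expected fledglings = c × s(c):
  c=5: 5 × 0.605 = 3.025
  c=6: 6 × 0.542 = 3.252
  c=7: 7 × 0.479 = 3.353
  c=8: 8 × 0.416 = 3.328
  c=9: 9 × 0.353 = 3.177
  c=10: 10 × 0.290 = 2.900
  c=11: 11 × 0.227 = 2.497
Maximum at c = 7 (3.353 fledglings).

7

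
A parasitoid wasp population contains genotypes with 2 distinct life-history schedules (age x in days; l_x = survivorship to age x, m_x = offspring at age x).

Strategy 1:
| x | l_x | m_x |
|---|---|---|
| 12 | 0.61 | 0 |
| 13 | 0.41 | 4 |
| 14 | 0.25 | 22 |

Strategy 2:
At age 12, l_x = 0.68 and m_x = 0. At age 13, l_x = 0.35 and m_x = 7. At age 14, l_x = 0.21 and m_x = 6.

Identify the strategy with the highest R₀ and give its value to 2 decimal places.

7.14

Strategy 1: R₀ = 0.61×0 + 0.41×4 + 0.25×22 = 7.1400
Strategy 2: R₀ = 0.68×0 + 0.35×7 + 0.21×6 = 3.7100
Highest R₀: strategy 1 with 7.1400.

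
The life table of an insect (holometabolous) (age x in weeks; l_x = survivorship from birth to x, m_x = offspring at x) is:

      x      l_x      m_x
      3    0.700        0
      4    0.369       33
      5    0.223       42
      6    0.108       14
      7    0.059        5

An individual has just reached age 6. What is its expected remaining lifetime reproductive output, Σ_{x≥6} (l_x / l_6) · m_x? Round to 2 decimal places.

16.73

l_6 = 0.108. Conditional survival from age 6 to x is l_x / l_6.
  x=6: (0.108/0.108) × 14 = 14.0000
  x=7: (0.059/0.108) × 5 = 2.7315
Sum = 14.0000 + 2.7315 = 16.7315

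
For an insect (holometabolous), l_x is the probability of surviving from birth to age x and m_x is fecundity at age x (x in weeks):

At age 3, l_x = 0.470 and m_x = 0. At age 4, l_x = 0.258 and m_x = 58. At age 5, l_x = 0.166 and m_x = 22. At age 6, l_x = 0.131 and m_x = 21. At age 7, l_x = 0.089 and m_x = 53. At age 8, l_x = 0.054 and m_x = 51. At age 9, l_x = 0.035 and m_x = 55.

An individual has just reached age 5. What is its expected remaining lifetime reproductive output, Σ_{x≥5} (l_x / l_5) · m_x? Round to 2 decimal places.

95.17

l_5 = 0.166. Conditional survival from age 5 to x is l_x / l_5.
  x=5: (0.166/0.166) × 22 = 22.0000
  x=6: (0.131/0.166) × 21 = 16.5723
  x=7: (0.089/0.166) × 53 = 28.4157
  x=8: (0.054/0.166) × 51 = 16.5904
  x=9: (0.035/0.166) × 55 = 11.5964
Sum = 22.0000 + 16.5723 + 28.4157 + 16.5904 + 11.5964 = 95.1747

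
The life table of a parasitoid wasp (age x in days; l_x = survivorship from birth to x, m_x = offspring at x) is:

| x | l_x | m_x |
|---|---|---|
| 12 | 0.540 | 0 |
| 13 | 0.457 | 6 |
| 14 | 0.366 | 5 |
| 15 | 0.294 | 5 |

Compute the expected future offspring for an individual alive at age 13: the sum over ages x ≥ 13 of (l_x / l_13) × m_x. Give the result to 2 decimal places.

13.22

l_13 = 0.457. Conditional survival from age 13 to x is l_x / l_13.
  x=13: (0.457/0.457) × 6 = 6.0000
  x=14: (0.366/0.457) × 5 = 4.0044
  x=15: (0.294/0.457) × 5 = 3.2166
Sum = 6.0000 + 4.0044 + 3.2166 = 13.2210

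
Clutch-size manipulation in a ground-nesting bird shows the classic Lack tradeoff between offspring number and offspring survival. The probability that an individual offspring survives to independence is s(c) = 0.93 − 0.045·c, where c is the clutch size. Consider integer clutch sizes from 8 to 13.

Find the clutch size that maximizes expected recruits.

Expected recruits = c × s(c):
  c=8: 8 × 0.570 = 4.560
  c=9: 9 × 0.525 = 4.725
  c=10: 10 × 0.480 = 4.800
  c=11: 11 × 0.435 = 4.785
  c=12: 12 × 0.390 = 4.680
  c=13: 13 × 0.345 = 4.485
Maximum at c = 10 (4.800 recruits).

10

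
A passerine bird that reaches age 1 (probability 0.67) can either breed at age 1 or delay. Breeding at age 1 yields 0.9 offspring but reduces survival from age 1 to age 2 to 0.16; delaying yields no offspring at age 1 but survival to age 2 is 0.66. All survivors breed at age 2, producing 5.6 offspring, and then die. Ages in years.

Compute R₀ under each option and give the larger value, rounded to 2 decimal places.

breed at age 1: R₀ = 0.67 × (0.9 + 0.16 × 5.6) = 0.67 × 1.7960 = 1.2033
delay to age 2: R₀ = 0.67 × (0.66 × 5.6) = 0.67 × 3.6960 = 2.4763
Higher: delay to age 2 (2.4763).

2.48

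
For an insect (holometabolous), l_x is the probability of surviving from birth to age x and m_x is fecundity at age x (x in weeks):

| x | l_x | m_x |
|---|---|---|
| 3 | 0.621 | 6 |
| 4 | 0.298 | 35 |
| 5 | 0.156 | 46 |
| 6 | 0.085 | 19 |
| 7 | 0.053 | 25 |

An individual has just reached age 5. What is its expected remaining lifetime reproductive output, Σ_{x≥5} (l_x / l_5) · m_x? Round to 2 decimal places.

64.85

l_5 = 0.156. Conditional survival from age 5 to x is l_x / l_5.
  x=5: (0.156/0.156) × 46 = 46.0000
  x=6: (0.085/0.156) × 19 = 10.3526
  x=7: (0.053/0.156) × 25 = 8.4936
Sum = 46.0000 + 10.3526 + 8.4936 = 64.8462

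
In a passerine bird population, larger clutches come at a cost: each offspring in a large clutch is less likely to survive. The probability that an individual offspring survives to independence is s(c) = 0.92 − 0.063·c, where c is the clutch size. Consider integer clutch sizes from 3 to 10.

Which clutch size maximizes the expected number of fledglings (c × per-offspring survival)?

7

Expected fledglings = c × s(c):
  c=3: 3 × 0.731 = 2.193
  c=4: 4 × 0.668 = 2.672
  c=5: 5 × 0.605 = 3.025
  c=6: 6 × 0.542 = 3.252
  c=7: 7 × 0.479 = 3.353
  c=8: 8 × 0.416 = 3.328
  c=9: 9 × 0.353 = 3.177
  c=10: 10 × 0.290 = 2.900
Maximum at c = 7 (3.353 fledglings).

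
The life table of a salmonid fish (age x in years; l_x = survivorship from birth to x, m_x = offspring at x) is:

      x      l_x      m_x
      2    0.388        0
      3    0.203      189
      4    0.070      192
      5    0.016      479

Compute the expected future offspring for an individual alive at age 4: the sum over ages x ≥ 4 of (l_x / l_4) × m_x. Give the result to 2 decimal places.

l_4 = 0.070. Conditional survival from age 4 to x is l_x / l_4.
  x=4: (0.070/0.070) × 192 = 192.0000
  x=5: (0.016/0.070) × 479 = 109.4857
Sum = 192.0000 + 109.4857 = 301.4857

301.49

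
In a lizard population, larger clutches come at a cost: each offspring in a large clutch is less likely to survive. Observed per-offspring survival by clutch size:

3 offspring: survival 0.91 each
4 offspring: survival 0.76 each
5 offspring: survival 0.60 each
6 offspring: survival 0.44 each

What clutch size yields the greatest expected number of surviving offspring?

4

Expected surviving offspring = c × s(c):
  c=3: 3 × 0.91 = 2.730
  c=4: 4 × 0.76 = 3.040
  c=5: 5 × 0.60 = 3.000
  c=6: 6 × 0.44 = 2.640
Maximum at c = 4 (3.040 surviving offspring).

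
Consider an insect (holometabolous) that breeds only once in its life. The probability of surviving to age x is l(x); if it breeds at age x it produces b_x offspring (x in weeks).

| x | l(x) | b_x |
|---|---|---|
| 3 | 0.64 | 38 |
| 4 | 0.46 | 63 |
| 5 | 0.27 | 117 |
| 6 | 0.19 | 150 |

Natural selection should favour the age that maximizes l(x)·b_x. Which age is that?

5

Expected offspring if breeding at age x = l(x) × b_x:
  age 3: 0.64 × 38 = 24.320
  age 4: 0.46 × 63 = 28.980
  age 5: 0.27 × 117 = 31.590
  age 6: 0.19 × 150 = 28.500
Maximum at age 5 (31.590).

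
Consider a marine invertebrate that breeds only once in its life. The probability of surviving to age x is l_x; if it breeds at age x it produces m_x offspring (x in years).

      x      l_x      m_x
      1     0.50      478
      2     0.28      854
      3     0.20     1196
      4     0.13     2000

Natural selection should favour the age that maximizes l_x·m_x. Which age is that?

4

Expected offspring if breeding at age x = l_x × m_x:
  age 1: 0.50 × 478 = 239.000
  age 2: 0.28 × 854 = 239.120
  age 3: 0.20 × 1196 = 239.200
  age 4: 0.13 × 2000 = 260.000
Maximum at age 4 (260.000).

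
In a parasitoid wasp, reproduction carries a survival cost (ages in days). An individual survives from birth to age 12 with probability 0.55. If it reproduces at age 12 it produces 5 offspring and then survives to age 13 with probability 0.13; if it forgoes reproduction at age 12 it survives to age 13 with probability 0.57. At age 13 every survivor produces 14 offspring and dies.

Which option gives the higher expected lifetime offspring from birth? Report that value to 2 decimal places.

breed at age 12: R₀ = 0.55 × (5 + 0.13 × 14) = 0.55 × 6.8200 = 3.7510
delay to age 13: R₀ = 0.55 × (0.57 × 14) = 0.55 × 7.9800 = 4.3890
Higher: delay to age 13 (4.3890).

4.39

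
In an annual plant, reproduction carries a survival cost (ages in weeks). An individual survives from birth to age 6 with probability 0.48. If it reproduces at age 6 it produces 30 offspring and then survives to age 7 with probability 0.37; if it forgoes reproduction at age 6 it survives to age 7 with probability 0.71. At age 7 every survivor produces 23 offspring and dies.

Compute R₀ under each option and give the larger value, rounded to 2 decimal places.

18.48

breed at age 6: R₀ = 0.48 × (30 + 0.37 × 23) = 0.48 × 38.5100 = 18.4848
delay to age 7: R₀ = 0.48 × (0.71 × 23) = 0.48 × 16.3300 = 7.8384
Higher: breed at age 6 (18.4848).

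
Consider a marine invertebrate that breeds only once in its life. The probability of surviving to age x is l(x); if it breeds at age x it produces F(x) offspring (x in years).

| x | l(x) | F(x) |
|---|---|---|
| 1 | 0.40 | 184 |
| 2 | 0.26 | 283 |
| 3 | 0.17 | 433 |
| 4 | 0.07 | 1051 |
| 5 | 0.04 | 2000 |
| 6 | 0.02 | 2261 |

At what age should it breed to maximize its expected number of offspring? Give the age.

5

Expected offspring if breeding at age x = l(x) × F(x):
  age 1: 0.40 × 184 = 73.600
  age 2: 0.26 × 283 = 73.580
  age 3: 0.17 × 433 = 73.610
  age 4: 0.07 × 1051 = 73.570
  age 5: 0.04 × 2000 = 80.000
  age 6: 0.02 × 2261 = 45.220
Maximum at age 5 (80.000).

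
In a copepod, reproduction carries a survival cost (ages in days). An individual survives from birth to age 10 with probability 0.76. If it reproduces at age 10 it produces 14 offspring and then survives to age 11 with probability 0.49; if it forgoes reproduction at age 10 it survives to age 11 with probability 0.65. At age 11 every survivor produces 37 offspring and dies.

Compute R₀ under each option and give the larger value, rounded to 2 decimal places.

breed at age 10: R₀ = 0.76 × (14 + 0.49 × 37) = 0.76 × 32.1300 = 24.4188
delay to age 11: R₀ = 0.76 × (0.65 × 37) = 0.76 × 24.0500 = 18.2780
Higher: breed at age 10 (24.4188).

24.42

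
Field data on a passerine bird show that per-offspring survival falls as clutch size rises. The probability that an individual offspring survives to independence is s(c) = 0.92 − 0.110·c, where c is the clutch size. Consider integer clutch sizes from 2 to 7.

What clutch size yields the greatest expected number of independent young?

Expected independent young = c × s(c):
  c=2: 2 × 0.700 = 1.400
  c=3: 3 × 0.590 = 1.770
  c=4: 4 × 0.480 = 1.920
  c=5: 5 × 0.370 = 1.850
  c=6: 6 × 0.260 = 1.560
  c=7: 7 × 0.150 = 1.050
Maximum at c = 4 (1.920 independent young).

4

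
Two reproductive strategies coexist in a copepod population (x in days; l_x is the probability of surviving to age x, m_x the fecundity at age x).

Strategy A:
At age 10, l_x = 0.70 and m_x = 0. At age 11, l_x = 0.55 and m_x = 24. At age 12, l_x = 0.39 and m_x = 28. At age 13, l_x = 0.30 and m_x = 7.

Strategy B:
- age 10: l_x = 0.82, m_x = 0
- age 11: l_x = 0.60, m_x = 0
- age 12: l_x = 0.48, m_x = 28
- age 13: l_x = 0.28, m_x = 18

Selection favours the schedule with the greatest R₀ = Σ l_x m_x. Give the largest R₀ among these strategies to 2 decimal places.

26.22

Strategy A: R₀ = 0.70×0 + 0.55×24 + 0.39×28 + 0.30×7 = 26.2200
Strategy B: R₀ = 0.82×0 + 0.60×0 + 0.48×28 + 0.28×18 = 18.4800
Highest R₀: strategy A with 26.2200.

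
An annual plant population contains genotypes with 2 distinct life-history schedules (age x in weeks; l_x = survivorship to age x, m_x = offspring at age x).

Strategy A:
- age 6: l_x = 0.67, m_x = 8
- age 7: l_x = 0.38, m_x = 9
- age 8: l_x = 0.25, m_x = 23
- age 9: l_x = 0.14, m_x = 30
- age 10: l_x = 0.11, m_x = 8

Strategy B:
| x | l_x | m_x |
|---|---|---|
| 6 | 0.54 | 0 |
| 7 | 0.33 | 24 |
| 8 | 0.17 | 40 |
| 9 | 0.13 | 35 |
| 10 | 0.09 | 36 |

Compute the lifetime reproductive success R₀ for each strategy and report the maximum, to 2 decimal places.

22.51

Strategy A: R₀ = 0.67×8 + 0.38×9 + 0.25×23 + 0.14×30 + 0.11×8 = 19.6100
Strategy B: R₀ = 0.54×0 + 0.33×24 + 0.17×40 + 0.13×35 + 0.09×36 = 22.5100
Highest R₀: strategy B with 22.5100.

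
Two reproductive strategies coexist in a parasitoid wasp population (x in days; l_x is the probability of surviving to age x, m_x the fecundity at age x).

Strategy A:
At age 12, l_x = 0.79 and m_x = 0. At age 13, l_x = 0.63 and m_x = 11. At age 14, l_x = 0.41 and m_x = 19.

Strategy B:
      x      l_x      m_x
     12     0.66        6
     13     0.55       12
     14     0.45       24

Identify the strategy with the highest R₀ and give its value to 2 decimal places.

Strategy A: R₀ = 0.79×0 + 0.63×11 + 0.41×19 = 14.7200
Strategy B: R₀ = 0.66×6 + 0.55×12 + 0.45×24 = 21.3600
Highest R₀: strategy B with 21.3600.

21.36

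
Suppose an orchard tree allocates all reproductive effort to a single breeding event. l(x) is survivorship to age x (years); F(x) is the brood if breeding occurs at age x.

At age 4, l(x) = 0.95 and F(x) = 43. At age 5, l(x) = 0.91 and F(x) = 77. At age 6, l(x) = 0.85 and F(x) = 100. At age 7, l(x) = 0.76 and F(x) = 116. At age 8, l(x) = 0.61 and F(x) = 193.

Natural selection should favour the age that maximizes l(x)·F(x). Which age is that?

8

Expected offspring if breeding at age x = l(x) × F(x):
  age 4: 0.95 × 43 = 40.850
  age 5: 0.91 × 77 = 70.070
  age 6: 0.85 × 100 = 85.000
  age 7: 0.76 × 116 = 88.160
  age 8: 0.61 × 193 = 117.730
Maximum at age 8 (117.730).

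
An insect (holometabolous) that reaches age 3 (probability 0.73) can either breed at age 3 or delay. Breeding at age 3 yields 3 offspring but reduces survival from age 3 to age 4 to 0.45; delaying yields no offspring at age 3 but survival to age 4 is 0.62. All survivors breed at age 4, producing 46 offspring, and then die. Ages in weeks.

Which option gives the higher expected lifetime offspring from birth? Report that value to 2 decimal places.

20.82

breed at age 3: R₀ = 0.73 × (3 + 0.45 × 46) = 0.73 × 23.7000 = 17.3010
delay to age 4: R₀ = 0.73 × (0.62 × 46) = 0.73 × 28.5200 = 20.8196
Higher: delay to age 4 (20.8196).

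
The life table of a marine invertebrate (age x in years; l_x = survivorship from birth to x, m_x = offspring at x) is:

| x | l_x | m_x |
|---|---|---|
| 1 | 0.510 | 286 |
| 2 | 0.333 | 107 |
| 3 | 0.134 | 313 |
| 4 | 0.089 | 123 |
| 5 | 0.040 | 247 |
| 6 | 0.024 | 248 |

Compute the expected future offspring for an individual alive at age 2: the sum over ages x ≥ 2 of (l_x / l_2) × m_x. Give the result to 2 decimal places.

l_2 = 0.333. Conditional survival from age 2 to x is l_x / l_2.
  x=2: (0.333/0.333) × 107 = 107.0000
  x=3: (0.134/0.333) × 313 = 125.9520
  x=4: (0.089/0.333) × 123 = 32.8739
  x=5: (0.040/0.333) × 247 = 29.6697
  x=6: (0.024/0.333) × 248 = 17.8739
Sum = 107.0000 + 125.9520 + 32.8739 + 29.6697 + 17.8739 = 313.3694

313.37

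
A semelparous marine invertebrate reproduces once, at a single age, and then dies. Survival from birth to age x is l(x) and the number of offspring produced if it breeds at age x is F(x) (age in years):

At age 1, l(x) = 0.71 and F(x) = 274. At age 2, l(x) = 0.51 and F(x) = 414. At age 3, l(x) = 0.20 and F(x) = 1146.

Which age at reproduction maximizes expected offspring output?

Expected offspring if breeding at age x = l(x) × F(x):
  age 1: 0.71 × 274 = 194.540
  age 2: 0.51 × 414 = 211.140
  age 3: 0.20 × 1146 = 229.200
Maximum at age 3 (229.200).

3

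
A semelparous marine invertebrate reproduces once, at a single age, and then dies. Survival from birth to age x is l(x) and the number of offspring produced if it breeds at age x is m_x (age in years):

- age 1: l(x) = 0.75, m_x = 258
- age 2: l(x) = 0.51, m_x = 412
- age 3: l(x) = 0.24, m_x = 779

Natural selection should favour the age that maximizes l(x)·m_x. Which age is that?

2

Expected offspring if breeding at age x = l(x) × m_x:
  age 1: 0.75 × 258 = 193.500
  age 2: 0.51 × 412 = 210.120
  age 3: 0.24 × 779 = 186.960
Maximum at age 2 (210.120).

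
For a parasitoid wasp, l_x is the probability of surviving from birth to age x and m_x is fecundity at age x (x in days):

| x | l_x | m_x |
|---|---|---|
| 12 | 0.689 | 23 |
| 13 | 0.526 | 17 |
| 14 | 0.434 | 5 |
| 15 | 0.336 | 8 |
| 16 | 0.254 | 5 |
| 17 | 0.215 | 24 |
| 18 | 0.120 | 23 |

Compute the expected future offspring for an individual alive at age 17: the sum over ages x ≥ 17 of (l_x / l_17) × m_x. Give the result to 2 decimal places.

36.84

l_17 = 0.215. Conditional survival from age 17 to x is l_x / l_17.
  x=17: (0.215/0.215) × 24 = 24.0000
  x=18: (0.120/0.215) × 23 = 12.8372
Sum = 24.0000 + 12.8372 = 36.8372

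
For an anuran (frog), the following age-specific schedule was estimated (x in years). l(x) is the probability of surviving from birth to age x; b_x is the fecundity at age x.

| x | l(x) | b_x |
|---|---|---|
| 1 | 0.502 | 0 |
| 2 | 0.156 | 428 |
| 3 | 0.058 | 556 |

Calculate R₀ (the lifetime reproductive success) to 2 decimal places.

R₀ = Σ l(x) b_x:
  age 1: 0.502 × 0 = 0.0000
  age 2: 0.156 × 428 = 66.7680
  age 3: 0.058 × 556 = 32.2480
R₀ = 0.0000 + 66.7680 + 32.2480 = 99.0160

99.02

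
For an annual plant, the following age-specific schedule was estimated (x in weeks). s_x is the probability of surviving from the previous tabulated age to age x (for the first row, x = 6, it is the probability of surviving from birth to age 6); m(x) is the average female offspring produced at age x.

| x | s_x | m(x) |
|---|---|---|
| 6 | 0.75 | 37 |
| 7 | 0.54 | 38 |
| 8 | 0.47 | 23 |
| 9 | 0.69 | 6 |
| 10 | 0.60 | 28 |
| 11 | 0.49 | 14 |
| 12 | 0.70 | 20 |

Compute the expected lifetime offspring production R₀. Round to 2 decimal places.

51.59

Survivorship from birth: l_x = s_6·s_7·…·s_x.
  l_6 = 0.75000
  l_7 = 0.40500
  l_8 = 0.19035
  l_9 = 0.13134
  l_10 = 0.07880
  l_11 = 0.03861
  l_12 = 0.02703
R₀ = Σ l_x m(x):
  age 6: 0.75000 × 37 = 27.7500
  age 7: 0.40500 × 38 = 15.3900
  age 8: 0.19035 × 23 = 4.3780
  age 9: 0.13134 × 6 = 0.7880
  age 10: 0.07880 × 28 = 2.2064
  age 11: 0.03861 × 14 = 0.5405
  age 12: 0.02703 × 20 = 0.5406
R₀ = 27.7500 + 15.3900 + 4.3780 + 0.7880 + 2.2064 + 0.5405 + 0.5406 = 51.5936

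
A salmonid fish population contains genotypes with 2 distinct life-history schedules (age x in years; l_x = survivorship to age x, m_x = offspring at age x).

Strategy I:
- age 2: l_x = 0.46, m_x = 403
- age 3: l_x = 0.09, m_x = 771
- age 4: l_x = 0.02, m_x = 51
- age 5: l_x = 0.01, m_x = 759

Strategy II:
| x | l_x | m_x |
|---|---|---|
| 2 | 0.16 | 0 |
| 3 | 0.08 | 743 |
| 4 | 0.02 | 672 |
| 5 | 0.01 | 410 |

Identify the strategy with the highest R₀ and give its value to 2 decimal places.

Strategy I: R₀ = 0.46×403 + 0.09×771 + 0.02×51 + 0.01×759 = 263.3800
Strategy II: R₀ = 0.16×0 + 0.08×743 + 0.02×672 + 0.01×410 = 76.9800
Highest R₀: strategy I with 263.3800.

263.38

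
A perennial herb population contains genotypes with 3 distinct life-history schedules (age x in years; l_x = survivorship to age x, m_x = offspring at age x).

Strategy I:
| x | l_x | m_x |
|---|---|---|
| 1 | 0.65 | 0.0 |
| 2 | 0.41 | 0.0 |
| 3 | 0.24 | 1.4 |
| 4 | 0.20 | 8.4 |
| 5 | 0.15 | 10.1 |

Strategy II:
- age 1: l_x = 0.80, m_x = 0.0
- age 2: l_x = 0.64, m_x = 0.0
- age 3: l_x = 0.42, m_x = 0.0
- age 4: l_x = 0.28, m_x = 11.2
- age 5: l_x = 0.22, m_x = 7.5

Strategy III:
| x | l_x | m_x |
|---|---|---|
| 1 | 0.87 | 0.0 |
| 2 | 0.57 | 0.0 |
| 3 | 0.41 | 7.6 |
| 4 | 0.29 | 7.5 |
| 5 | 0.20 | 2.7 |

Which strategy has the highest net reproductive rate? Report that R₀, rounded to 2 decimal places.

Strategy I: R₀ = 0.65×0.0 + 0.41×0.0 + 0.24×1.4 + 0.20×8.4 + 0.15×10.1 = 3.5310
Strategy II: R₀ = 0.80×0.0 + 0.64×0.0 + 0.42×0.0 + 0.28×11.2 + 0.22×7.5 = 4.7860
Strategy III: R₀ = 0.87×0.0 + 0.57×0.0 + 0.41×7.6 + 0.29×7.5 + 0.20×2.7 = 5.8310
Highest R₀: strategy III with 5.8310.

5.83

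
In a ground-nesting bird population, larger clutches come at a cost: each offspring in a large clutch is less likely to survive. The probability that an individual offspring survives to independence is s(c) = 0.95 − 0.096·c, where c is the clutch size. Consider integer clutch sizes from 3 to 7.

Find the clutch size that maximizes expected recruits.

5

Expected recruits = c × s(c):
  c=3: 3 × 0.662 = 1.986
  c=4: 4 × 0.566 = 2.264
  c=5: 5 × 0.470 = 2.350
  c=6: 6 × 0.374 = 2.244
  c=7: 7 × 0.278 = 1.946
Maximum at c = 5 (2.350 recruits).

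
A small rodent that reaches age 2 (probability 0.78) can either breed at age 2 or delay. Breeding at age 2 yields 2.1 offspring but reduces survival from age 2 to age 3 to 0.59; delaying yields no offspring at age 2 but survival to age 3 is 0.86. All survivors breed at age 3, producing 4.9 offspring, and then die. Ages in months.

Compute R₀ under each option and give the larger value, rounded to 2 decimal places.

3.89

breed at age 2: R₀ = 0.78 × (2.1 + 0.59 × 4.9) = 0.78 × 4.9910 = 3.8930
delay to age 3: R₀ = 0.78 × (0.86 × 4.9) = 0.78 × 4.2140 = 3.2869
Higher: breed at age 2 (3.8930).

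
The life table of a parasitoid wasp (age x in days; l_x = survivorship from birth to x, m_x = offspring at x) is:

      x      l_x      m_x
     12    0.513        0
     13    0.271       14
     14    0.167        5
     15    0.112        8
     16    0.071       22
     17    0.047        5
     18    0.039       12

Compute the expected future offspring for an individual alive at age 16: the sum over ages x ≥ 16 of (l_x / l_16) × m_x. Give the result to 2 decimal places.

l_16 = 0.071. Conditional survival from age 16 to x is l_x / l_16.
  x=16: (0.071/0.071) × 22 = 22.0000
  x=17: (0.047/0.071) × 5 = 3.3099
  x=18: (0.039/0.071) × 12 = 6.5915
Sum = 22.0000 + 3.3099 + 6.5915 = 31.9014

31.90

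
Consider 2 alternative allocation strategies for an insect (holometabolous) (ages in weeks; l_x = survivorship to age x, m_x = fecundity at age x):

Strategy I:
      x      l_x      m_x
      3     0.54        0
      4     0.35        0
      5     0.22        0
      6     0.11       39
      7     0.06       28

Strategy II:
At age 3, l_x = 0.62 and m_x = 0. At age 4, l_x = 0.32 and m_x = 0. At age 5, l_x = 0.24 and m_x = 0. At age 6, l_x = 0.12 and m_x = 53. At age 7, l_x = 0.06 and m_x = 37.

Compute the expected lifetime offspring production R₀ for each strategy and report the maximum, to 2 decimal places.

Strategy I: R₀ = 0.54×0 + 0.35×0 + 0.22×0 + 0.11×39 + 0.06×28 = 5.9700
Strategy II: R₀ = 0.62×0 + 0.32×0 + 0.24×0 + 0.12×53 + 0.06×37 = 8.5800
Highest R₀: strategy II with 8.5800.

8.58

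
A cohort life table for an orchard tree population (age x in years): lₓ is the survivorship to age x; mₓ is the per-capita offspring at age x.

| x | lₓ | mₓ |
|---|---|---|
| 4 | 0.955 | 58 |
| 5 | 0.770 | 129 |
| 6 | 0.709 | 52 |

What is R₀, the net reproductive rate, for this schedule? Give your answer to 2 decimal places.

R₀ = Σ lₓ mₓ:
  age 4: 0.955 × 58 = 55.3900
  age 5: 0.770 × 129 = 99.3300
  age 6: 0.709 × 52 = 36.8680
R₀ = 55.3900 + 99.3300 + 36.8680 = 191.5880

191.59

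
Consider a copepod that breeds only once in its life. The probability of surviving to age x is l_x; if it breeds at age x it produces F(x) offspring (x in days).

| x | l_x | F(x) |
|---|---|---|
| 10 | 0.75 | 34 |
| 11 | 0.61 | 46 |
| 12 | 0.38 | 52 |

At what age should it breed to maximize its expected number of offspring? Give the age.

Expected offspring if breeding at age x = l_x × F(x):
  age 10: 0.75 × 34 = 25.500
  age 11: 0.61 × 46 = 28.060
  age 12: 0.38 × 52 = 19.760
Maximum at age 11 (28.060).

11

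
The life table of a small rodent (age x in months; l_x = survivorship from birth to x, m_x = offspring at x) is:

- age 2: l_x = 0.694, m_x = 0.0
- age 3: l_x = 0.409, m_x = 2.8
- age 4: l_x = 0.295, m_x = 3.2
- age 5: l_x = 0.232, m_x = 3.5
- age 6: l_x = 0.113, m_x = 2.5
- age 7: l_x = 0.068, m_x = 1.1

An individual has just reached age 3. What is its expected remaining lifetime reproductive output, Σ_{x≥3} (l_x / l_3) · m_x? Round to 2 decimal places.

l_3 = 0.409. Conditional survival from age 3 to x is l_x / l_3.
  x=3: (0.409/0.409) × 2.8 = 2.8000
  x=4: (0.295/0.409) × 3.2 = 2.3081
  x=5: (0.232/0.409) × 3.5 = 1.9853
  x=6: (0.113/0.409) × 2.5 = 0.6907
  x=7: (0.068/0.409) × 1.1 = 0.1829
Sum = 2.8000 + 2.3081 + 1.9853 + 0.6907 + 0.1829 = 7.9670

7.97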